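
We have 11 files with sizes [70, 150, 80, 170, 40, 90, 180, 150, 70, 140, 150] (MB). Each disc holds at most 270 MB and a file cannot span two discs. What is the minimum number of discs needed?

6

Total = 180 + 170 + 150 + 150 + 150 + 140 + 90 + 80 + 70 + 70 + 40 = 1290 MB.
Lower bound: ⌈1290/270⌉ = 5 discs.
Also, 6 files each exceed 135 MB, and no two of those can share a disc, so at least 6 discs are needed.
A packing using 6 discs:
  disc 1: 180 + 90 = 270
  disc 2: 170 + 80 = 250
  disc 3: 150 + 70 + 40 = 260
  disc 4: 150 + 70 = 220
  disc 5: 150 = 150
  disc 6: 140 = 140
This matches the lower bound, so 6 is optimal.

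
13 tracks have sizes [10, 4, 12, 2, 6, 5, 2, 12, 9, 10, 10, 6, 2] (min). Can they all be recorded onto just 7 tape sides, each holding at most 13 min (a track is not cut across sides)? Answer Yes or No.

Total = 90 min; ⌈90/13⌉ = 7.
The bound of 7 does not rule out 7, but exhaustive search shows no assignment into 7 tape sides of capacity 13 min exists — the minimum is 8.

No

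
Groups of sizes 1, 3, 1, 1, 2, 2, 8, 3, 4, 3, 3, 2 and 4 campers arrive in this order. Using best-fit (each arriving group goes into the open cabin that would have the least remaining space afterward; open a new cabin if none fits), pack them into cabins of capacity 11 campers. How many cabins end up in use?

4

  1 → cabin 1 (new)  [load 1/11]
  3 → cabin 1  [load 4/11]
  1 → cabin 1  [load 5/11]
  1 → cabin 1  [load 6/11]
  2 → cabin 1  [load 8/11]
  2 → cabin 1  [load 10/11]
  8 → cabin 2 (new)  [load 8/11]
  3 → cabin 2  [load 11/11]
  4 → cabin 3 (new)  [load 4/11]
  3 → cabin 3  [load 7/11]
  3 → cabin 3  [load 10/11]
  2 → cabin 4 (new)  [load 2/11]
  4 → cabin 4  [load 6/11]
4 cabins opened.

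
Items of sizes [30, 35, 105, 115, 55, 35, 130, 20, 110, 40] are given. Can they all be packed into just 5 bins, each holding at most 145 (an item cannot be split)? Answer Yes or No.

Yes

A valid assignment using 5 bins:
  bin 1: 130 = 130
  bin 2: 115 + 30 = 145
  bin 3: 110 + 35 = 145
  bin 4: 105 + 40 = 145
  bin 5: 55 + 35 + 20 = 110
Every load is within 145, so 5 bins suffice.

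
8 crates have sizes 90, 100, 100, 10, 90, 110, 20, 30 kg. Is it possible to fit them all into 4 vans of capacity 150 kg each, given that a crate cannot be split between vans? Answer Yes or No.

No

Total = 550 kg; ⌈550/150⌉ = 4.
5 crates each exceed half the capacity and cannot share a van, forcing at least 5 vans.
At least 5 vans are required, but only 4 are allowed.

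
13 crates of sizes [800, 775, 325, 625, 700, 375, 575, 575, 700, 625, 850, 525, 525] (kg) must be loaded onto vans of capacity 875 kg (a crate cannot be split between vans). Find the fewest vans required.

Total = 850 + 800 + 775 + 700 + 700 + 625 + 625 + 575 + 575 + 525 + 525 + 375 + 325 = 7975 kg.
Lower bound: ⌈7975/875⌉ = 10 vans.
Also, 11 crates each exceed 875/2 kg, and no two of those can share a van, so at least 11 vans are needed.
A packing using 12 vans:
  van 1: 850 = 850
  van 2: 800 = 800
  van 3: 775 = 775
  van 4: 700 = 700
  van 5: 700 = 700
  van 6: 625 = 625
  van 7: 625 = 625
  van 8: 575 = 575
  van 9: 575 = 575
  van 10: 525 + 325 = 850
  van 11: 525 = 525
  van 12: 375 = 375
No arrangement into 11 vans stays within capacity, so 12 is optimal.

12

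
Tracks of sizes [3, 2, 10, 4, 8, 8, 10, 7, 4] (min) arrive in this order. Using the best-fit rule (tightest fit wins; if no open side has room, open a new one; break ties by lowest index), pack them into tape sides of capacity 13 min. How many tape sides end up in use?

  3 → side 1 (new)  [load 3/13]
  2 → side 1  [load 5/13]
  10 → side 2 (new)  [load 10/13]
  4 → side 1  [load 9/13]
  8 → side 3 (new)  [load 8/13]
  8 → side 4 (new)  [load 8/13]
  10 → side 5 (new)  [load 10/13]
  7 → side 6 (new)  [load 7/13]
  4 → side 1  [load 13/13]
6 tape sides opened.

6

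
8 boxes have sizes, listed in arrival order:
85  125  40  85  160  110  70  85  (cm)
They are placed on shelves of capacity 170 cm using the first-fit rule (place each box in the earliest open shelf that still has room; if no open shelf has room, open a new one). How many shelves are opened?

  85 → shelf 1 (new)  [load 85/170]
  125 → shelf 2 (new)  [load 125/170]
  40 → shelf 1  [load 125/170]
  85 → shelf 3 (new)  [load 85/170]
  160 → shelf 4 (new)  [load 160/170]
  110 → shelf 5 (new)  [load 110/170]
  70 → shelf 3  [load 155/170]
  85 → shelf 6 (new)  [load 85/170]
6 shelves opened.

6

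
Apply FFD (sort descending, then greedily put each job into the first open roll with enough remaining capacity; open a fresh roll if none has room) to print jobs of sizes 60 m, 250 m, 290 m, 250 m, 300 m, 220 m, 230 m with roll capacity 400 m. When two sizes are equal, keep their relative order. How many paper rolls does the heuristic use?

Sorted descending: 300, 290, 250, 250, 230, 220, 60.
  300 → roll 1 (new)  [load 300/400]
  290 → roll 2 (new)  [load 290/400]
  250 → roll 3 (new)  [load 250/400]
  250 → roll 4 (new)  [load 250/400]
  230 → roll 5 (new)  [load 230/400]
  220 → roll 6 (new)  [load 220/400]
  60 → roll 1  [load 360/400]
6 paper rolls opened.

6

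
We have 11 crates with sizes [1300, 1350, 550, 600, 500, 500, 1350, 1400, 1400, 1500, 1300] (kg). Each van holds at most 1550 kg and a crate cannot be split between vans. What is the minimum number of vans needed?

Total = 1500 + 1400 + 1400 + 1350 + 1350 + 1300 + 1300 + 600 + 550 + 500 + 500 = 11750 kg.
Lower bound: ⌈11750/1550⌉ = 8 vans.
A packing using 9 vans:
  van 1: 1500 = 1500
  van 2: 1400 = 1400
  van 3: 1400 = 1400
  van 4: 1350 = 1350
  van 5: 1350 = 1350
  van 6: 1300 = 1300
  van 7: 1300 = 1300
  van 8: 600 + 550 = 1150
  van 9: 500 + 500 = 1000
No arrangement into 8 vans stays within capacity, so 9 is optimal.

9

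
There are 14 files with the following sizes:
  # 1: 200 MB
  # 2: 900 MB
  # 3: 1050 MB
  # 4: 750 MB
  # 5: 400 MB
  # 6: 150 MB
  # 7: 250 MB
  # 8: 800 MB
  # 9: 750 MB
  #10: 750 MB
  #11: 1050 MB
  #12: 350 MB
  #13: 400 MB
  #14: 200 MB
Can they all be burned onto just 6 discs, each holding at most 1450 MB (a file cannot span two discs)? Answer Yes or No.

Total = 8000 MB; ⌈8000/1450⌉ = 6.
7 files each exceed half the capacity and cannot share a disc, forcing at least 7 discs.
At least 7 discs are required, but only 6 are allowed.

No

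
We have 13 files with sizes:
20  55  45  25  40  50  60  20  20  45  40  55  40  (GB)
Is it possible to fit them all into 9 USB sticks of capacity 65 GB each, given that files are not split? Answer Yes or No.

Yes

A valid assignment using 9 USB sticks:
  USB stick 1: 60 = 60
  USB stick 2: 55 = 55
  USB stick 3: 55 = 55
  USB stick 4: 50 = 50
  USB stick 5: 45 + 20 = 65
  USB stick 6: 45 + 20 = 65
  USB stick 7: 40 + 25 = 65
  USB stick 8: 40 + 20 = 60
  USB stick 9: 40 = 40
Every load is within 65 GB, so 9 USB sticks suffice.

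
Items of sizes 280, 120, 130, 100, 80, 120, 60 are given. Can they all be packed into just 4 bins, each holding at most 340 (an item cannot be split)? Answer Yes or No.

Yes

A valid assignment using 3 bins:
  bin 1: 280 + 60 = 340
  bin 2: 130 + 120 + 80 = 330
  bin 3: 120 + 100 = 220
That uses only 3 ≤ 4, so 4 bins are enough.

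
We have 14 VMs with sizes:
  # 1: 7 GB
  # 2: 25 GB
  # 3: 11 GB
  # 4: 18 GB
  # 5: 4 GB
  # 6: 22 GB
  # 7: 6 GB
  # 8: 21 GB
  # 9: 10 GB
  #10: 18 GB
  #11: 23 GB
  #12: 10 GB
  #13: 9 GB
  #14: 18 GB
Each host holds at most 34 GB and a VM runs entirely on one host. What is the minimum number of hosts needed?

7

Total = 25 + 23 + 22 + 21 + 18 + 18 + 18 + 11 + 10 + 10 + 9 + 7 + 6 + 4 = 202 GB.
Lower bound: ⌈202/34⌉ = 6 hosts.
Also, 7 VMs each exceed 17 GB, and no two of those can share a host, so at least 7 hosts are needed.
A packing using 7 hosts:
  host 1: 25 + 9 = 34
  host 2: 23 + 11 = 34
  host 3: 22 + 10 = 32
  host 4: 21 + 10 = 31
  host 5: 18 + 7 + 6 = 31
  host 6: 18 + 4 = 22
  host 7: 18 = 18
This matches the lower bound, so 7 is optimal.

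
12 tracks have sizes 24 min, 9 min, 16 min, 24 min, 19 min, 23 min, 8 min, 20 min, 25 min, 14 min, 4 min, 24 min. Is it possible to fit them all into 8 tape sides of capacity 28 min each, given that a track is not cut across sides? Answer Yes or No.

Total = 210 min; ⌈210/28⌉ = 8.
The bound of 8 does not rule out 8, but exhaustive search shows no assignment into 8 tape sides of capacity 28 min exists — the minimum is 9.

No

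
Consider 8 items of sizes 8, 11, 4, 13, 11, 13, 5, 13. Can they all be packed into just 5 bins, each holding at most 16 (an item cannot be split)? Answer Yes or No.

No

Total = 78; ⌈78/16⌉ = 5.
The bound of 5 does not rule out 5, but exhaustive search shows no assignment into 5 bins of capacity 16 exists — the minimum is 6.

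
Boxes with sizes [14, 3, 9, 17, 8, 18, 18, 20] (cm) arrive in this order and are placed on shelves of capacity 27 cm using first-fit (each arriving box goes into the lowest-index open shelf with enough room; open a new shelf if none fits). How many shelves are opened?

  14 → shelf 1 (new)  [load 14/27]
  3 → shelf 1  [load 17/27]
  9 → shelf 1  [load 26/27]
  17 → shelf 2 (new)  [load 17/27]
  8 → shelf 2  [load 25/27]
  18 → shelf 3 (new)  [load 18/27]
  18 → shelf 4 (new)  [load 18/27]
  20 → shelf 5 (new)  [load 20/27]
5 shelves opened.

5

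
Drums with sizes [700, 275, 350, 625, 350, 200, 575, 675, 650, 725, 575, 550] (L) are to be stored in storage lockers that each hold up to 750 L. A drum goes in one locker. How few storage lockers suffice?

Total = 725 + 700 + 675 + 650 + 625 + 575 + 575 + 550 + 350 + 350 + 275 + 200 = 6250 L.
Lower bound: ⌈6250/750⌉ = 9 storage lockers.
A packing using 10 storage lockers:
  locker 1: 725 = 725
  locker 2: 700 = 700
  locker 3: 675 = 675
  locker 4: 650 = 650
  locker 5: 625 = 625
  locker 6: 575 = 575
  locker 7: 575 = 575
  locker 8: 550 + 200 = 750
  locker 9: 350 + 350 = 700
  locker 10: 275 = 275
No arrangement into 9 storage lockers stays within capacity, so 10 is optimal.

10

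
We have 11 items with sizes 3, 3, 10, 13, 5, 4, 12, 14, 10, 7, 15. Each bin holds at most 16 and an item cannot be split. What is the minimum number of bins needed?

7

Total = 15 + 14 + 13 + 12 + 10 + 10 + 7 + 5 + 4 + 3 + 3 = 96.
Lower bound: ⌈96/16⌉ = 6 bins.
A packing using 7 bins:
  bin 1: 15 = 15
  bin 2: 14 = 14
  bin 3: 13 + 3 = 16
  bin 4: 12 + 4 = 16
  bin 5: 10 + 5 = 15
  bin 6: 10 + 3 = 13
  bin 7: 7 = 7
No arrangement into 6 bins stays within capacity, so 7 is optimal.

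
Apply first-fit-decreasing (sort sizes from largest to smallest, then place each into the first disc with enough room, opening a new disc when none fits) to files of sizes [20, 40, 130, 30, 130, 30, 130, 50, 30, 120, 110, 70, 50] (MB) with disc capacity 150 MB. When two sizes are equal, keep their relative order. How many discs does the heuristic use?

Sorted descending: 130, 130, 130, 120, 110, 70, 50, 50, 40, 30, 30, 30, 20.
  130 → disc 1 (new)  [load 130/150]
  130 → disc 2 (new)  [load 130/150]
  130 → disc 3 (new)  [load 130/150]
  120 → disc 4 (new)  [load 120/150]
  110 → disc 5 (new)  [load 110/150]
  70 → disc 6 (new)  [load 70/150]
  50 → disc 6  [load 120/150]
  50 → disc 7 (new)  [load 50/150]
  40 → disc 5  [load 150/150]
  30 → disc 4  [load 150/150]
  30 → disc 6  [load 150/150]
  30 → disc 7  [load 80/150]
  20 → disc 1  [load 150/150]
7 discs opened.

7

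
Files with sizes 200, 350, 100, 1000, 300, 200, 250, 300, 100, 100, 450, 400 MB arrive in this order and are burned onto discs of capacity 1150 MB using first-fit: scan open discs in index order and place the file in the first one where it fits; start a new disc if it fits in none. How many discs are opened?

4

  200 → disc 1 (new)  [load 200/1150]
  350 → disc 1  [load 550/1150]
  100 → disc 1  [load 650/1150]
  1000 → disc 2 (new)  [load 1000/1150]
  300 → disc 1  [load 950/1150]
  200 → disc 1  [load 1150/1150]
  250 → disc 3 (new)  [load 250/1150]
  300 → disc 3  [load 550/1150]
  100 → disc 2  [load 1100/1150]
  100 → disc 3  [load 650/1150]
  450 → disc 3  [load 1100/1150]
  400 → disc 4 (new)  [load 400/1150]
4 discs opened.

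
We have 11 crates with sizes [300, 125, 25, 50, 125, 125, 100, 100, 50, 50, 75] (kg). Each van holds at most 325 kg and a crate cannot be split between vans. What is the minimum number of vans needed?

Total = 300 + 125 + 125 + 125 + 100 + 100 + 75 + 50 + 50 + 50 + 25 = 1125 kg.
Lower bound: ⌈1125/325⌉ = 4 vans.
A packing using 4 vans:
  van 1: 300 + 25 = 325
  van 2: 125 + 125 + 75 = 325
  van 3: 125 + 100 + 100 = 325
  van 4: 50 + 50 + 50 = 150
This matches the lower bound, so 4 is optimal.

4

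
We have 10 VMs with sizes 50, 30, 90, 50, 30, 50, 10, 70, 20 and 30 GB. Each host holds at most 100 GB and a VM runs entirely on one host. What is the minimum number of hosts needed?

Total = 90 + 70 + 50 + 50 + 50 + 30 + 30 + 30 + 20 + 10 = 430 GB.
Lower bound: ⌈430/100⌉ = 5 hosts.
A packing using 5 hosts:
  host 1: 90 + 10 = 100
  host 2: 70 + 30 = 100
  host 3: 50 + 50 = 100
  host 4: 50 + 30 + 20 = 100
  host 5: 30 = 30
This matches the lower bound, so 5 is optimal.

5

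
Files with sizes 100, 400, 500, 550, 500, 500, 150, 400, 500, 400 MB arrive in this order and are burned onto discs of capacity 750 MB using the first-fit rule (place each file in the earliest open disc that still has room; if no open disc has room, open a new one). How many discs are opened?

  100 → disc 1 (new)  [load 100/750]
  400 → disc 1  [load 500/750]
  500 → disc 2 (new)  [load 500/750]
  550 → disc 3 (new)  [load 550/750]
  500 → disc 4 (new)  [load 500/750]
  500 → disc 5 (new)  [load 500/750]
  150 → disc 1  [load 650/750]
  400 → disc 6 (new)  [load 400/750]
  500 → disc 7 (new)  [load 500/750]
  400 → disc 8 (new)  [load 400/750]
8 discs opened.

8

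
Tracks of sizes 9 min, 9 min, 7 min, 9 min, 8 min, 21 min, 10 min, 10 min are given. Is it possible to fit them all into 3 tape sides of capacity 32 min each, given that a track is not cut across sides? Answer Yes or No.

A valid assignment using 3 tape sides:
  side 1: 21 + 10 = 31
  side 2: 10 + 9 + 9 = 28
  side 3: 9 + 8 + 7 = 24
Every load is within 32 min, so 3 tape sides suffice.

Yes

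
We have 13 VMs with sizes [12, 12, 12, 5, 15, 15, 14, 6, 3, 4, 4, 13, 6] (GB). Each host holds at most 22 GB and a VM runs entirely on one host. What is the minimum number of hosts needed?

Total = 15 + 15 + 14 + 13 + 12 + 12 + 12 + 6 + 6 + 5 + 4 + 4 + 3 = 121 GB.
Lower bound: ⌈121/22⌉ = 6 hosts.
Also, 7 VMs each exceed 11 GB, and no two of those can share a host, so at least 7 hosts are needed.
A packing using 7 hosts:
  host 1: 15 + 6 = 21
  host 2: 15 + 6 = 21
  host 3: 14 + 5 + 3 = 22
  host 4: 13 + 4 + 4 = 21
  host 5: 12 = 12
  host 6: 12 = 12
  host 7: 12 = 12
This matches the lower bound, so 7 is optimal.

7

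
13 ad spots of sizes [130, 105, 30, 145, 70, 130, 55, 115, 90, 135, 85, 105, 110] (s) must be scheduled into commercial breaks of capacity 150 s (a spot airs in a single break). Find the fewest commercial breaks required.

Total = 145 + 135 + 130 + 130 + 115 + 110 + 105 + 105 + 90 + 85 + 70 + 55 + 30 = 1305 s.
Lower bound: ⌈1305/150⌉ = 9 commercial breaks.
Also, 10 ad spots each exceed 75 s, and no two of those can share a break, so at least 10 commercial breaks are needed.
A packing using 11 commercial breaks:
  break 1: 145 = 145
  break 2: 135 = 135
  break 3: 130 = 130
  break 4: 130 = 130
  break 5: 115 + 30 = 145
  break 6: 110 = 110
  break 7: 105 = 105
  break 8: 105 = 105
  break 9: 90 + 55 = 145
  break 10: 85 = 85
  break 11: 70 = 70
No arrangement into 10 commercial breaks stays within capacity, so 11 is optimal.

11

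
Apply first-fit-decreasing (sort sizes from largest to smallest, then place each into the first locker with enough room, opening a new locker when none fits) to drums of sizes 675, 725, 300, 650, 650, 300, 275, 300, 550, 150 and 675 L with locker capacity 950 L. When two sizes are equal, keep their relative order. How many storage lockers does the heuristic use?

6

Sorted descending: 725, 675, 675, 650, 650, 550, 300, 300, 300, 275, 150.
  725 → locker 1 (new)  [load 725/950]
  675 → locker 2 (new)  [load 675/950]
  675 → locker 3 (new)  [load 675/950]
  650 → locker 4 (new)  [load 650/950]
  650 → locker 5 (new)  [load 650/950]
  550 → locker 6 (new)  [load 550/950]
  300 → locker 4  [load 950/950]
  300 → locker 5  [load 950/950]
  300 → locker 6  [load 850/950]
  275 → locker 2  [load 950/950]
  150 → locker 1  [load 875/950]
6 storage lockers opened.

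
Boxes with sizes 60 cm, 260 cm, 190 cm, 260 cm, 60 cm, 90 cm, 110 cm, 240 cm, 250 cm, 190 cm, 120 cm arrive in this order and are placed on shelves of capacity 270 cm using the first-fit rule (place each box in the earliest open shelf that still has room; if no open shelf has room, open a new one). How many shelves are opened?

8

  60 → shelf 1 (new)  [load 60/270]
  260 → shelf 2 (new)  [load 260/270]
  190 → shelf 1  [load 250/270]
  260 → shelf 3 (new)  [load 260/270]
  60 → shelf 4 (new)  [load 60/270]
  90 → shelf 4  [load 150/270]
  110 → shelf 4  [load 260/270]
  240 → shelf 5 (new)  [load 240/270]
  250 → shelf 6 (new)  [load 250/270]
  190 → shelf 7 (new)  [load 190/270]
  120 → shelf 8 (new)  [load 120/270]
8 shelves opened.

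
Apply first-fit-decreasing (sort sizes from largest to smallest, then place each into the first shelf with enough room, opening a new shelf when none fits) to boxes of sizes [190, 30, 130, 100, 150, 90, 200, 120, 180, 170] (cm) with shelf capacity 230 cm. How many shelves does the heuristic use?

7

Sorted descending: 200, 190, 180, 170, 150, 130, 120, 100, 90, 30.
  200 → shelf 1 (new)  [load 200/230]
  190 → shelf 2 (new)  [load 190/230]
  180 → shelf 3 (new)  [load 180/230]
  170 → shelf 4 (new)  [load 170/230]
  150 → shelf 5 (new)  [load 150/230]
  130 → shelf 6 (new)  [load 130/230]
  120 → shelf 7 (new)  [load 120/230]
  100 → shelf 6  [load 230/230]
  90 → shelf 7  [load 210/230]
  30 → shelf 1  [load 230/230]
7 shelves opened.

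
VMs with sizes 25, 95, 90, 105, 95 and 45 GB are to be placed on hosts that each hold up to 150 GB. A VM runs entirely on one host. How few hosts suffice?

Total = 105 + 95 + 95 + 90 + 45 + 25 = 455 GB.
Lower bound: ⌈455/150⌉ = 4 hosts.
A packing using 4 hosts:
  host 1: 105 + 45 = 150
  host 2: 95 + 25 = 120
  host 3: 95 = 95
  host 4: 90 = 90
This matches the lower bound, so 4 is optimal.

4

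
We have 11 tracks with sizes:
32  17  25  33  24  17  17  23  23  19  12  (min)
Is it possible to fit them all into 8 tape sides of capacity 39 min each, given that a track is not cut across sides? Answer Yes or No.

Yes

A valid assignment using 8 tape sides:
  side 1: 33 = 33
  side 2: 32 = 32
  side 3: 25 + 12 = 37
  side 4: 24 = 24
  side 5: 23 = 23
  side 6: 23 = 23
  side 7: 19 + 17 = 36
  side 8: 17 + 17 = 34
Every load is within 39 min, so 8 tape sides suffice.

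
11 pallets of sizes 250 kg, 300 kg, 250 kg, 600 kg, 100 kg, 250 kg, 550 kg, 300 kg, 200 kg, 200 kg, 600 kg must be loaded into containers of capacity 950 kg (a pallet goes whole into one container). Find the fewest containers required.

Total = 600 + 600 + 550 + 300 + 300 + 250 + 250 + 250 + 200 + 200 + 100 = 3600 kg.
Lower bound: ⌈3600/950⌉ = 4 containers.
A packing using 4 containers:
  container 1: 600 + 300 = 900
  container 2: 600 + 300 = 900
  container 3: 550 + 250 + 100 = 900
  container 4: 250 + 250 + 200 + 200 = 900
This matches the lower bound, so 4 is optimal.

4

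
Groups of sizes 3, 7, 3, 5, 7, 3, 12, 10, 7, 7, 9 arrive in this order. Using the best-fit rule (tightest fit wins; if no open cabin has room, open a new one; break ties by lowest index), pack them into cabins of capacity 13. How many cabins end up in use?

7

  3 → cabin 1 (new)  [load 3/13]
  7 → cabin 1  [load 10/13]
  3 → cabin 1  [load 13/13]
  5 → cabin 2 (new)  [load 5/13]
  7 → cabin 2  [load 12/13]
  3 → cabin 3 (new)  [load 3/13]
  12 → cabin 4 (new)  [load 12/13]
  10 → cabin 3  [load 13/13]
  7 → cabin 5 (new)  [load 7/13]
  7 → cabin 6 (new)  [load 7/13]
  9 → cabin 7 (new)  [load 9/13]
7 cabins opened.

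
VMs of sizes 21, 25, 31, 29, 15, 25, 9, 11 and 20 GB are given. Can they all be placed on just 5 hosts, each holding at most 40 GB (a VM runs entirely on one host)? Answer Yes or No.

No

Total = 186 GB; ⌈186/40⌉ = 5.
The bound of 5 does not rule out 5, but exhaustive search shows no assignment into 5 hosts of capacity 40 GB exists — the minimum is 6.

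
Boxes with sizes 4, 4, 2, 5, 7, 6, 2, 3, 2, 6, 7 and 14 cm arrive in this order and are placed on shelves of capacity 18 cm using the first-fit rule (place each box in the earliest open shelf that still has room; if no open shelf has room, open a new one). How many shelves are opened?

4

  4 → shelf 1 (new)  [load 4/18]
  4 → shelf 1  [load 8/18]
  2 → shelf 1  [load 10/18]
  5 → shelf 1  [load 15/18]
  7 → shelf 2 (new)  [load 7/18]
  6 → shelf 2  [load 13/18]
  2 → shelf 1  [load 17/18]
  3 → shelf 2  [load 16/18]
  2 → shelf 2  [load 18/18]
  6 → shelf 3 (new)  [load 6/18]
  7 → shelf 3  [load 13/18]
  14 → shelf 4 (new)  [load 14/18]
4 shelves opened.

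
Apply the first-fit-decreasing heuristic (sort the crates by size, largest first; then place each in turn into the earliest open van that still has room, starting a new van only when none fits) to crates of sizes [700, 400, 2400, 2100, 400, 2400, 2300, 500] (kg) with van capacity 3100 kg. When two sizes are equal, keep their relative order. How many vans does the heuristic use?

4

Sorted descending: 2400, 2400, 2300, 2100, 700, 500, 400, 400.
  2400 → van 1 (new)  [load 2400/3100]
  2400 → van 2 (new)  [load 2400/3100]
  2300 → van 3 (new)  [load 2300/3100]
  2100 → van 4 (new)  [load 2100/3100]
  700 → van 1  [load 3100/3100]
  500 → van 2  [load 2900/3100]
  400 → van 3  [load 2700/3100]
  400 → van 3  [load 3100/3100]
4 vans opened.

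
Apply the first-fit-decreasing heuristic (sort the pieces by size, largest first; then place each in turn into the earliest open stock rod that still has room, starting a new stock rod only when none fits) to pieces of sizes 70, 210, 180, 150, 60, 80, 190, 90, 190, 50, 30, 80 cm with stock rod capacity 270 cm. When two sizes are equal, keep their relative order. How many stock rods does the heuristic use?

Sorted descending: 210, 190, 190, 180, 150, 90, 80, 80, 70, 60, 50, 30.
  210 → stock rod 1 (new)  [load 210/270]
  190 → stock rod 2 (new)  [load 190/270]
  190 → stock rod 3 (new)  [load 190/270]
  180 → stock rod 4 (new)  [load 180/270]
  150 → stock rod 5 (new)  [load 150/270]
  90 → stock rod 4  [load 270/270]
  80 → stock rod 2  [load 270/270]
  80 → stock rod 3  [load 270/270]
  70 → stock rod 5  [load 220/270]
  60 → stock rod 1  [load 270/270]
  50 → stock rod 5  [load 270/270]
  30 → stock rod 6 (new)  [load 30/270]
6 stock rods opened.

6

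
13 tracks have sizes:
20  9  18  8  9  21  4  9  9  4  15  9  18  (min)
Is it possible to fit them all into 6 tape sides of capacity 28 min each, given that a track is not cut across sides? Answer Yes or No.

A valid assignment using 6 tape sides:
  side 1: 21 + 4 = 25
  side 2: 20 + 8 = 28
  side 3: 18 + 9 = 27
  side 4: 18 + 9 = 27
  side 5: 15 + 9 + 4 = 28
  side 6: 9 + 9 = 18
Every load is within 28 min, so 6 tape sides suffice.

Yes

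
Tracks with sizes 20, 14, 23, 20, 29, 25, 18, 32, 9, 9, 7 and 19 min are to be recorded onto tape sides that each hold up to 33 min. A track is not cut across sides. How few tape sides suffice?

Total = 32 + 29 + 25 + 23 + 20 + 20 + 19 + 18 + 14 + 9 + 9 + 7 = 225 min.
Lower bound: ⌈225/33⌉ = 7 tape sides.
Also, 8 tracks each exceed 33/2 min, and no two of those can share a side, so at least 8 tape sides are needed.
A packing using 8 tape sides:
  side 1: 32 = 32
  side 2: 29 = 29
  side 3: 25 + 7 = 32
  side 4: 23 + 9 = 32
  side 5: 20 + 9 = 29
  side 6: 20 = 20
  side 7: 19 + 14 = 33
  side 8: 18 = 18
This matches the lower bound, so 8 is optimal.

8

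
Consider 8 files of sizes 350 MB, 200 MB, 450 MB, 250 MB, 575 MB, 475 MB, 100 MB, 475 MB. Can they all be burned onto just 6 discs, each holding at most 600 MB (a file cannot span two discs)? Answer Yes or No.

A valid assignment using 6 discs:
  disc 1: 575 = 575
  disc 2: 475 + 100 = 575
  disc 3: 475 = 475
  disc 4: 450 = 450
  disc 5: 350 + 250 = 600
  disc 6: 200 = 200
Every load is within 600 MB, so 6 discs suffice.

Yes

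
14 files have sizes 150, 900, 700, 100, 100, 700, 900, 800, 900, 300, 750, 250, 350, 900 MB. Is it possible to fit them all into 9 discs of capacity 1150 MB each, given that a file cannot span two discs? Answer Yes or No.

Yes

A valid assignment using 8 discs:
  disc 1: 900 + 250 = 1150
  disc 2: 900 + 150 + 100 = 1150
  disc 3: 900 + 100 = 1000
  disc 4: 900 = 900
  disc 5: 800 + 350 = 1150
  disc 6: 750 + 300 = 1050
  disc 7: 700 = 700
  disc 8: 700 = 700
That uses only 8 ≤ 9, so 9 discs are enough.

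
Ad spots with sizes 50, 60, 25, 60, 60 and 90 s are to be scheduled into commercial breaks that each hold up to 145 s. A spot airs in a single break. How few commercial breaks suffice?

Total = 90 + 60 + 60 + 60 + 50 + 25 = 345 s.
Lower bound: ⌈345/145⌉ = 3 commercial breaks.
A packing using 3 commercial breaks:
  break 1: 90 + 50 = 140
  break 2: 60 + 60 + 25 = 145
  break 3: 60 = 60
This matches the lower bound, so 3 is optimal.

3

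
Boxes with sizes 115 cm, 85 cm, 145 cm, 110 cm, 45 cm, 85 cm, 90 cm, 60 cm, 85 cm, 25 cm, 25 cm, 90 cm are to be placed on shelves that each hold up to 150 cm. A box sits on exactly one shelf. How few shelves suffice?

Total = 145 + 115 + 110 + 90 + 90 + 85 + 85 + 85 + 60 + 45 + 25 + 25 = 960 cm.
Lower bound: ⌈960/150⌉ = 7 shelves.
Also, 8 boxes each exceed 75 cm, and no two of those can share a shelf, so at least 8 shelves are needed.
A packing using 8 shelves:
  shelf 1: 145 = 145
  shelf 2: 115 + 25 = 140
  shelf 3: 110 + 25 = 135
  shelf 4: 90 + 60 = 150
  shelf 5: 90 + 45 = 135
  shelf 6: 85 = 85
  shelf 7: 85 = 85
  shelf 8: 85 = 85
This matches the lower bound, so 8 is optimal.

8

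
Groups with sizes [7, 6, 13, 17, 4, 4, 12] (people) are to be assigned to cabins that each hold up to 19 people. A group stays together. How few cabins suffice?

4

Total = 17 + 13 + 12 + 7 + 6 + 4 + 4 = 63 people.
Lower bound: ⌈63/19⌉ = 4 cabins.
A packing using 4 cabins:
  cabin 1: 17 = 17
  cabin 2: 13 + 6 = 19
  cabin 3: 12 + 7 = 19
  cabin 4: 4 + 4 = 8
This matches the lower bound, so 4 is optimal.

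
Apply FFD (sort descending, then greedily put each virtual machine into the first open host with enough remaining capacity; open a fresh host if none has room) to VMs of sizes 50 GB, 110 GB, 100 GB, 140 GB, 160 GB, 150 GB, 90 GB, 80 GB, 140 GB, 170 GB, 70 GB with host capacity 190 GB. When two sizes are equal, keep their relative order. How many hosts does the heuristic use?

8

Sorted descending: 170, 160, 150, 140, 140, 110, 100, 90, 80, 70, 50.
  170 → host 1 (new)  [load 170/190]
  160 → host 2 (new)  [load 160/190]
  150 → host 3 (new)  [load 150/190]
  140 → host 4 (new)  [load 140/190]
  140 → host 5 (new)  [load 140/190]
  110 → host 6 (new)  [load 110/190]
  100 → host 7 (new)  [load 100/190]
  90 → host 7  [load 190/190]
  80 → host 6  [load 190/190]
  70 → host 8 (new)  [load 70/190]
  50 → host 4  [load 190/190]
8 hosts opened.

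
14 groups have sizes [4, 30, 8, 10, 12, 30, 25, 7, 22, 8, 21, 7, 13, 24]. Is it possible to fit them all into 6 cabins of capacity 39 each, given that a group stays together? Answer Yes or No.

A valid assignment using 6 cabins:
  cabin 1: 30 + 8 = 38
  cabin 2: 30 + 8 = 38
  cabin 3: 25 + 13 = 38
  cabin 4: 24 + 12 = 36
  cabin 5: 22 + 10 + 7 = 39
  cabin 6: 21 + 7 + 4 = 32
Every load is within 39, so 6 cabins suffice.

Yes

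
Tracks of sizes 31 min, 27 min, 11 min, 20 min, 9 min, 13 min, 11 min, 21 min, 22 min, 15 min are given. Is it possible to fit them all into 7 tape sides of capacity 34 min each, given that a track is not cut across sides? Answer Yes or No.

A valid assignment using 6 tape sides:
  side 1: 31 = 31
  side 2: 27 = 27
  side 3: 22 + 11 = 33
  side 4: 21 + 13 = 34
  side 5: 20 + 11 = 31
  side 6: 15 + 9 = 24
That uses only 6 ≤ 7, so 7 tape sides are enough.

Yes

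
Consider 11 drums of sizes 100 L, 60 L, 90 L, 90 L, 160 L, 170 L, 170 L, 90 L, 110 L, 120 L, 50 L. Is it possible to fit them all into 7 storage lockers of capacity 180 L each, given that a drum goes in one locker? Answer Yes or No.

No

Total = 1210 L; ⌈1210/180⌉ = 7.
The bound of 7 does not rule out 7, but exhaustive search shows no assignment into 7 storage lockers of capacity 180 L exists — the minimum is 8.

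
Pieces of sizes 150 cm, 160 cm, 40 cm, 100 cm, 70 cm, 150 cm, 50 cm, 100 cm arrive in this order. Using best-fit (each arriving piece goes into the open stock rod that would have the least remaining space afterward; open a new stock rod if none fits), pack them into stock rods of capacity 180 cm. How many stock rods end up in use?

  150 → stock rod 1 (new)  [load 150/180]
  160 → stock rod 2 (new)  [load 160/180]
  40 → stock rod 3 (new)  [load 40/180]
  100 → stock rod 3  [load 140/180]
  70 → stock rod 4 (new)  [load 70/180]
  150 → stock rod 5 (new)  [load 150/180]
  50 → stock rod 4  [load 120/180]
  100 → stock rod 6 (new)  [load 100/180]
6 stock rods opened.

6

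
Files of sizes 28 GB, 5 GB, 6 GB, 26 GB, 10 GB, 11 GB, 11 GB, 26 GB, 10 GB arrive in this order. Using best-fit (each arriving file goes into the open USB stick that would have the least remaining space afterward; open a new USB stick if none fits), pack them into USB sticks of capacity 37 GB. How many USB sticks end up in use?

  28 → USB stick 1 (new)  [load 28/37]
  5 → USB stick 1  [load 33/37]
  6 → USB stick 2 (new)  [load 6/37]
  26 → USB stick 2  [load 32/37]
  10 → USB stick 3 (new)  [load 10/37]
  11 → USB stick 3  [load 21/37]
  11 → USB stick 3  [load 32/37]
  26 → USB stick 4 (new)  [load 26/37]
  10 → USB stick 4  [load 36/37]
4 USB sticks opened.

4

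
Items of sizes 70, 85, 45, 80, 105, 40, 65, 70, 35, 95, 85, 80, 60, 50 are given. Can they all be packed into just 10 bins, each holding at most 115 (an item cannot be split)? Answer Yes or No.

Yes

A valid assignment using 10 bins:
  bin 1: 105 = 105
  bin 2: 95 = 95
  bin 3: 85 = 85
  bin 4: 85 = 85
  bin 5: 80 + 35 = 115
  bin 6: 80 = 80
  bin 7: 70 + 45 = 115
  bin 8: 70 + 40 = 110
  bin 9: 65 + 50 = 115
  bin 10: 60 = 60
Every load is within 115, so 10 bins suffice.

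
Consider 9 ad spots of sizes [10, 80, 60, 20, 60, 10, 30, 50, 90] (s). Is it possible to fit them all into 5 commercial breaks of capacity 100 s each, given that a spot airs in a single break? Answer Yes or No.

A valid assignment using 5 commercial breaks:
  break 1: 90 + 10 = 100
  break 2: 80 + 20 = 100
  break 3: 60 + 30 + 10 = 100
  break 4: 60 = 60
  break 5: 50 = 50
Every load is within 100 s, so 5 commercial breaks suffice.

Yes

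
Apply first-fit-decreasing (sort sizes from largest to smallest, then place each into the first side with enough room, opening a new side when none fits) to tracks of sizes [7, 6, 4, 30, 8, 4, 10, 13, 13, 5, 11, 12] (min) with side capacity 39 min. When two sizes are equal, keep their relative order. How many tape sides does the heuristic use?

Sorted descending: 30, 13, 13, 12, 11, 10, 8, 7, 6, 5, 4, 4.
  30 → side 1 (new)  [load 30/39]
  13 → side 2 (new)  [load 13/39]
  13 → side 2  [load 26/39]
  12 → side 2  [load 38/39]
  11 → side 3 (new)  [load 11/39]
  10 → side 3  [load 21/39]
  8 → side 1  [load 38/39]
  7 → side 3  [load 28/39]
  6 → side 3  [load 34/39]
  5 → side 3  [load 39/39]
  4 → side 4 (new)  [load 4/39]
  4 → side 4  [load 8/39]
4 tape sides opened.

4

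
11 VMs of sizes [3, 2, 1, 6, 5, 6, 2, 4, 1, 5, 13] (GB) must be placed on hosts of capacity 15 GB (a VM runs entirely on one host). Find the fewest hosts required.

4

Total = 13 + 6 + 6 + 5 + 5 + 4 + 3 + 2 + 2 + 1 + 1 = 48 GB.
Lower bound: ⌈48/15⌉ = 4 hosts.
A packing using 4 hosts:
  host 1: 13 + 2 = 15
  host 2: 6 + 6 + 3 = 15
  host 3: 5 + 5 + 4 + 1 = 15
  host 4: 2 + 1 = 3
This matches the lower bound, so 4 is optimal.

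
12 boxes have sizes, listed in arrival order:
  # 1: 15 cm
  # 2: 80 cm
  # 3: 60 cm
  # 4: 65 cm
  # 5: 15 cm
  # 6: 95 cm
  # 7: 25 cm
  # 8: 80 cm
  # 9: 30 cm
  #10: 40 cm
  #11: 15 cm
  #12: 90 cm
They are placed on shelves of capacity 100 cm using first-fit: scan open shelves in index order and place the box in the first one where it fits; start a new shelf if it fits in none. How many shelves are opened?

  15 → shelf 1 (new)  [load 15/100]
  80 → shelf 1  [load 95/100]
  60 → shelf 2 (new)  [load 60/100]
  65 → shelf 3 (new)  [load 65/100]
  15 → shelf 2  [load 75/100]
  95 → shelf 4 (new)  [load 95/100]
  25 → shelf 2  [load 100/100]
  80 → shelf 5 (new)  [load 80/100]
  30 → shelf 3  [load 95/100]
  40 → shelf 6 (new)  [load 40/100]
  15 → shelf 5  [load 95/100]
  90 → shelf 7 (new)  [load 90/100]
7 shelves opened.

7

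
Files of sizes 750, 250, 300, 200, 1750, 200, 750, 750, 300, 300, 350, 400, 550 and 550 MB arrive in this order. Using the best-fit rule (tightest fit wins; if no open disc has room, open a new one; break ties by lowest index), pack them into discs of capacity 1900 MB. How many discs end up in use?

  750 → disc 1 (new)  [load 750/1900]
  250 → disc 1  [load 1000/1900]
  300 → disc 1  [load 1300/1900]
  200 → disc 1  [load 1500/1900]
  1750 → disc 2 (new)  [load 1750/1900]
  200 → disc 1  [load 1700/1900]
  750 → disc 3 (new)  [load 750/1900]
  750 → disc 3  [load 1500/1900]
  300 → disc 3  [load 1800/1900]
  300 → disc 4 (new)  [load 300/1900]
  350 → disc 4  [load 650/1900]
  400 → disc 4  [load 1050/1900]
  550 → disc 4  [load 1600/1900]
  550 → disc 5 (new)  [load 550/1900]
5 discs opened.

5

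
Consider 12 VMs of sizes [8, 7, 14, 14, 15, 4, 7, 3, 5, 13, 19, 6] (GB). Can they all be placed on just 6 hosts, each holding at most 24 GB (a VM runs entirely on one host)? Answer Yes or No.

A valid assignment using 5 hosts:
  host 1: 19 + 5 = 24
  host 2: 15 + 8 = 23
  host 3: 14 + 7 + 3 = 24
  host 4: 14 + 7 = 21
  host 5: 13 + 6 + 4 = 23
That uses only 5 ≤ 6, so 6 hosts are enough.

Yes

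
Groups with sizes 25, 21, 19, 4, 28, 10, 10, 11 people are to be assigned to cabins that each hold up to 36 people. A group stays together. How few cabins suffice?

Total = 28 + 25 + 21 + 19 + 11 + 10 + 10 + 4 = 128 people.
Lower bound: ⌈128/36⌉ = 4 cabins.
A packing using 4 cabins:
  cabin 1: 28 + 4 = 32
  cabin 2: 25 + 11 = 36
  cabin 3: 21 + 10 = 31
  cabin 4: 19 + 10 = 29
This matches the lower bound, so 4 is optimal.

4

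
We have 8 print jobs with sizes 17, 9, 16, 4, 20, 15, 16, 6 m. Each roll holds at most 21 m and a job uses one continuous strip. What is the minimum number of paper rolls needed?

Total = 20 + 17 + 16 + 16 + 15 + 9 + 6 + 4 = 103 m.
Lower bound: ⌈103/21⌉ = 5 paper rolls.
A packing using 6 paper rolls:
  roll 1: 20 = 20
  roll 2: 17 + 4 = 21
  roll 3: 16 = 16
  roll 4: 16 = 16
  roll 5: 15 + 6 = 21
  roll 6: 9 = 9
No arrangement into 5 paper rolls stays within capacity, so 6 is optimal.

6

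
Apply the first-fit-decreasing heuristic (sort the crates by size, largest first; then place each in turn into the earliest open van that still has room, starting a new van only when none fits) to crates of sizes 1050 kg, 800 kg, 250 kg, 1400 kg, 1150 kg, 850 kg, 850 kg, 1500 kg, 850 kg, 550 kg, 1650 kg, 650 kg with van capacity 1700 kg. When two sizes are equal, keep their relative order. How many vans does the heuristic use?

7

Sorted descending: 1650, 1500, 1400, 1150, 1050, 850, 850, 850, 800, 650, 550, 250.
  1650 → van 1 (new)  [load 1650/1700]
  1500 → van 2 (new)  [load 1500/1700]
  1400 → van 3 (new)  [load 1400/1700]
  1150 → van 4 (new)  [load 1150/1700]
  1050 → van 5 (new)  [load 1050/1700]
  850 → van 6 (new)  [load 850/1700]
  850 → van 6  [load 1700/1700]
  850 → van 7 (new)  [load 850/1700]
  800 → van 7  [load 1650/1700]
  650 → van 5  [load 1700/1700]
  550 → van 4  [load 1700/1700]
  250 → van 3  [load 1650/1700]
7 vans opened.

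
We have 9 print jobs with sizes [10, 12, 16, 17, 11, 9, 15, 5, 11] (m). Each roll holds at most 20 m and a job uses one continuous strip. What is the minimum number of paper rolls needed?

Total = 17 + 16 + 15 + 12 + 11 + 11 + 10 + 9 + 5 = 106 m.
Lower bound: ⌈106/20⌉ = 6 paper rolls.
A packing using 7 paper rolls:
  roll 1: 17 = 17
  roll 2: 16 = 16
  roll 3: 15 + 5 = 20
  roll 4: 12 = 12
  roll 5: 11 + 9 = 20
  roll 6: 11 = 11
  roll 7: 10 = 10
No arrangement into 6 paper rolls stays within capacity, so 7 is optimal.

7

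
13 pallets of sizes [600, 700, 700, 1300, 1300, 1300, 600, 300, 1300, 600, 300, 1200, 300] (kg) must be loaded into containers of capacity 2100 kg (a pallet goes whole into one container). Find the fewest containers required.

6

Total = 1300 + 1300 + 1300 + 1300 + 1200 + 700 + 700 + 600 + 600 + 600 + 300 + 300 + 300 = 10500 kg.
Lower bound: ⌈10500/2100⌉ = 5 containers.
A packing using 6 containers:
  container 1: 1300 + 700 = 2000
  container 2: 1300 + 700 = 2000
  container 3: 1300 + 600 = 1900
  container 4: 1300 + 600 = 1900
  container 5: 1200 + 600 + 300 = 2100
  container 6: 300 + 300 = 600
No arrangement into 5 containers stays within capacity, so 6 is optimal.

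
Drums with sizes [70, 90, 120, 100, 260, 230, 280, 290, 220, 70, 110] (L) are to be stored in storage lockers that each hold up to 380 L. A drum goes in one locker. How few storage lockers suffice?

5

Total = 290 + 280 + 260 + 230 + 220 + 120 + 110 + 100 + 90 + 70 + 70 = 1840 L.
Lower bound: ⌈1840/380⌉ = 5 storage lockers.
A packing using 5 storage lockers:
  locker 1: 290 + 90 = 380
  locker 2: 280 + 100 = 380
  locker 3: 260 + 120 = 380
  locker 4: 230 + 110 = 340
  locker 5: 220 + 70 + 70 = 360
This matches the lower bound, so 5 is optimal.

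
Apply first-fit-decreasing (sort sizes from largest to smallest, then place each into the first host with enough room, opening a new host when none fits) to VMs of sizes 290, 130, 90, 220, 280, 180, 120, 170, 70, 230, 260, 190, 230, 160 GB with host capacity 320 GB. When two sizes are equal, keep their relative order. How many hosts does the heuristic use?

Sorted descending: 290, 280, 260, 230, 230, 220, 190, 180, 170, 160, 130, 120, 90, 70.
  290 → host 1 (new)  [load 290/320]
  280 → host 2 (new)  [load 280/320]
  260 → host 3 (new)  [load 260/320]
  230 → host 4 (new)  [load 230/320]
  230 → host 5 (new)  [load 230/320]
  220 → host 6 (new)  [load 220/320]
  190 → host 7 (new)  [load 190/320]
  180 → host 8 (new)  [load 180/320]
  170 → host 9 (new)  [load 170/320]
  160 → host 10 (new)  [load 160/320]
  130 → host 7  [load 320/320]
  120 → host 8  [load 300/320]
  90 → host 4  [load 320/320]
  70 → host 5  [load 300/320]
10 hosts opened.

10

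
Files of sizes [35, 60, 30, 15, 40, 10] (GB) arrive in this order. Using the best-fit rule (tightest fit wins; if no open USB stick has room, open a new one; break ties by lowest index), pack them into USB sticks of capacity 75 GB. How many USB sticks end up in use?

3

  35 → USB stick 1 (new)  [load 35/75]
  60 → USB stick 2 (new)  [load 60/75]
  30 → USB stick 1  [load 65/75]
  15 → USB stick 2  [load 75/75]
  40 → USB stick 3 (new)  [load 40/75]
  10 → USB stick 1  [load 75/75]
3 USB sticks opened.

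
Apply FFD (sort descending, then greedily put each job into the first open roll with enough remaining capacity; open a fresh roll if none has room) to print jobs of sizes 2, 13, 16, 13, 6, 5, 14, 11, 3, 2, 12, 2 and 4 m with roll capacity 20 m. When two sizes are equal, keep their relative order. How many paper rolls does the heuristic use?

6

Sorted descending: 16, 14, 13, 13, 12, 11, 6, 5, 4, 3, 2, 2, 2.
  16 → roll 1 (new)  [load 16/20]
  14 → roll 2 (new)  [load 14/20]
  13 → roll 3 (new)  [load 13/20]
  13 → roll 4 (new)  [load 13/20]
  12 → roll 5 (new)  [load 12/20]
  11 → roll 6 (new)  [load 11/20]
  6 → roll 2  [load 20/20]
  5 → roll 3  [load 18/20]
  4 → roll 1  [load 20/20]
  3 → roll 4  [load 16/20]
  2 → roll 3  [load 20/20]
  2 → roll 4  [load 18/20]
  2 → roll 4  [load 20/20]
6 paper rolls opened.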